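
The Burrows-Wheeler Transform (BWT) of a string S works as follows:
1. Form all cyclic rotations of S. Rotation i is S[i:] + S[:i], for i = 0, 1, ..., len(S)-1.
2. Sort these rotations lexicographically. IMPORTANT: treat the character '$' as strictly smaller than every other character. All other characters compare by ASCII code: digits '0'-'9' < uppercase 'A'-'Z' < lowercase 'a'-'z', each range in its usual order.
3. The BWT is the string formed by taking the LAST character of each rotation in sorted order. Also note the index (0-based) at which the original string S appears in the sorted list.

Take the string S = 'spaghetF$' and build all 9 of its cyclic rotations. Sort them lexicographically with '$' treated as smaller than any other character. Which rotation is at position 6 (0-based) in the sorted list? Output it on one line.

All 9 rotations (rotation i = S[i:]+S[:i]):
  rot[0] = spaghetF$
  rot[1] = paghetF$s
  rot[2] = aghetF$sp
  rot[3] = ghetF$spa
  rot[4] = hetF$spag
  rot[5] = etF$spagh
  rot[6] = tF$spaghe
  rot[7] = F$spaghet
  rot[8] = $spaghetF
Sorted (with $ < everything):
  sorted[0] = $spaghetF
  sorted[1] = F$spaghet
  sorted[2] = aghetF$sp
  sorted[3] = etF$spagh
  sorted[4] = ghetF$spa
  sorted[5] = hetF$spag
  sorted[6] = paghetF$s
  sorted[7] = spaghetF$
  sorted[8] = tF$spaghe
sorted[6] = paghetF$s

Answer: paghetF$s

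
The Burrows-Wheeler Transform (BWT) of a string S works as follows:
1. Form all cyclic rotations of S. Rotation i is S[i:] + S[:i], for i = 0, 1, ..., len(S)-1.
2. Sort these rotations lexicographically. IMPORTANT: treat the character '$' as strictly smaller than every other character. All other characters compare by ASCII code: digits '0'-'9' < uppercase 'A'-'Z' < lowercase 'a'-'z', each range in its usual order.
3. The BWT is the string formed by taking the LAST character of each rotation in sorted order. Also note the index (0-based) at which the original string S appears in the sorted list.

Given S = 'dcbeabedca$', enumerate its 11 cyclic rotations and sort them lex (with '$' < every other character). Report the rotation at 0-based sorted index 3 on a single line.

Answer: beabedca$dc

Derivation:
All 11 rotations (rotation i = S[i:]+S[:i]):
  rot[0] = dcbeabedca$
  rot[1] = cbeabedca$d
  rot[2] = beabedca$dc
  rot[3] = eabedca$dcb
  rot[4] = abedca$dcbe
  rot[5] = bedca$dcbea
  rot[6] = edca$dcbeab
  rot[7] = dca$dcbeabe
  rot[8] = ca$dcbeabed
  rot[9] = a$dcbeabedc
  rot[10] = $dcbeabedca
Sorted (with $ < everything):
  sorted[0] = $dcbeabedca
  sorted[1] = a$dcbeabedc
  sorted[2] = abedca$dcbe
  sorted[3] = beabedca$dc
  sorted[4] = bedca$dcbea
  sorted[5] = ca$dcbeabed
  sorted[6] = cbeabedca$d
  sorted[7] = dca$dcbeabe
  sorted[8] = dcbeabedca$
  sorted[9] = eabedca$dcb
  sorted[10] = edca$dcbeab
sorted[3] = beabedca$dc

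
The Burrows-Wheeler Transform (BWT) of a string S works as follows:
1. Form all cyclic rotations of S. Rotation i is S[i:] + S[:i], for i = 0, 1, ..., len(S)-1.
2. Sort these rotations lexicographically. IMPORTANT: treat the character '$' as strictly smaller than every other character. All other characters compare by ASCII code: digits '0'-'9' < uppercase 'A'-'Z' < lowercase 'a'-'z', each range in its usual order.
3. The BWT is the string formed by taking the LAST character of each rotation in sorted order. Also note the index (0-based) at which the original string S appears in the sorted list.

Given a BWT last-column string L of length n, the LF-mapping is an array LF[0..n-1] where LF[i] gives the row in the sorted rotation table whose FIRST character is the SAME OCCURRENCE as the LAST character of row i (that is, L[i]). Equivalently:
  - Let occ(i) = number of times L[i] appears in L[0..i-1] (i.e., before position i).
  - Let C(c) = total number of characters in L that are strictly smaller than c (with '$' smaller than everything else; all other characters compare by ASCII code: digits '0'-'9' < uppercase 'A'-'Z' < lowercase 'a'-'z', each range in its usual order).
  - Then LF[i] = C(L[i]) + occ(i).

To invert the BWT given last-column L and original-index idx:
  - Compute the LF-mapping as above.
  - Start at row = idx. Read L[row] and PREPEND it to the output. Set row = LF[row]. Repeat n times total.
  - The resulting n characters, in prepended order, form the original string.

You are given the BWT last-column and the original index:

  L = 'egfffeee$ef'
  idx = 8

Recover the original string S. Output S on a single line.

Answer: fefefeefge$

Derivation:
LF mapping: 1 10 6 7 8 2 3 4 0 5 9
Walk LF starting at row 8, prepending L[row]:
  step 1: row=8, L[8]='$', prepend. Next row=LF[8]=0
  step 2: row=0, L[0]='e', prepend. Next row=LF[0]=1
  step 3: row=1, L[1]='g', prepend. Next row=LF[1]=10
  step 4: row=10, L[10]='f', prepend. Next row=LF[10]=9
  step 5: row=9, L[9]='e', prepend. Next row=LF[9]=5
  step 6: row=5, L[5]='e', prepend. Next row=LF[5]=2
  step 7: row=2, L[2]='f', prepend. Next row=LF[2]=6
  step 8: row=6, L[6]='e', prepend. Next row=LF[6]=3
  step 9: row=3, L[3]='f', prepend. Next row=LF[3]=7
  step 10: row=7, L[7]='e', prepend. Next row=LF[7]=4
  step 11: row=4, L[4]='f', prepend. Next row=LF[4]=8
Reversed output: fefefeefge$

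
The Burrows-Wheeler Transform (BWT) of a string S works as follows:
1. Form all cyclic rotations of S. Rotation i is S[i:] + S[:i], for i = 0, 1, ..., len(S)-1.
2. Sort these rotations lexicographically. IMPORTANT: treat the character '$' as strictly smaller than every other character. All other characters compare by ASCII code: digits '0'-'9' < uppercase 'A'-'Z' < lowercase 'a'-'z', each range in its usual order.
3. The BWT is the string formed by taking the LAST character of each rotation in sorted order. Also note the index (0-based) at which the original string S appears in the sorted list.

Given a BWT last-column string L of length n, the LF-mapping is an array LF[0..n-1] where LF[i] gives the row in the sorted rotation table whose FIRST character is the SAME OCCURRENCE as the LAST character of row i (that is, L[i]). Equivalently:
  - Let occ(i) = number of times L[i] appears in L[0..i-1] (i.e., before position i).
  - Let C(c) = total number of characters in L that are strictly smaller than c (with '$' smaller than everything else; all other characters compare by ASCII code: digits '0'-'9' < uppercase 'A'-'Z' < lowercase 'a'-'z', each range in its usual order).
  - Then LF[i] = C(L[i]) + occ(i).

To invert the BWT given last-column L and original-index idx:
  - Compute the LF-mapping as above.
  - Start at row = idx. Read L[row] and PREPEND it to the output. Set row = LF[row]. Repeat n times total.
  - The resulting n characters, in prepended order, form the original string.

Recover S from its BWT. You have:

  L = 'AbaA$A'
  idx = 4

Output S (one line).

Answer: aAAbA$

Derivation:
LF mapping: 1 5 4 2 0 3
Walk LF starting at row 4, prepending L[row]:
  step 1: row=4, L[4]='$', prepend. Next row=LF[4]=0
  step 2: row=0, L[0]='A', prepend. Next row=LF[0]=1
  step 3: row=1, L[1]='b', prepend. Next row=LF[1]=5
  step 4: row=5, L[5]='A', prepend. Next row=LF[5]=3
  step 5: row=3, L[3]='A', prepend. Next row=LF[3]=2
  step 6: row=2, L[2]='a', prepend. Next row=LF[2]=4
Reversed output: aAAbA$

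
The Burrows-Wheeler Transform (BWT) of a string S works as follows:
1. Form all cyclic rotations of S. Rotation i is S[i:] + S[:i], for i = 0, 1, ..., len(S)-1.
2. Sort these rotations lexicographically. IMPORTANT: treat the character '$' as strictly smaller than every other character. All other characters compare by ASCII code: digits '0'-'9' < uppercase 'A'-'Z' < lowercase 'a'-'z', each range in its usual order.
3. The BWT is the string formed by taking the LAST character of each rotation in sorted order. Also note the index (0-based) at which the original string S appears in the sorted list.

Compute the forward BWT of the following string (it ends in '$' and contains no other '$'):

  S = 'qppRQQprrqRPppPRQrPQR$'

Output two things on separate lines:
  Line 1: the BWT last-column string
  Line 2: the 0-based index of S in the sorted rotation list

Answer: RrpRRPQRQqpPppPqQr$Qrp
18

Derivation:
All 22 rotations (rotation i = S[i:]+S[:i]):
  rot[0] = qppRQQprrqRPppPRQrPQR$
  rot[1] = ppRQQprrqRPppPRQrPQR$q
  rot[2] = pRQQprrqRPppPRQrPQR$qp
  rot[3] = RQQprrqRPppPRQrPQR$qpp
  rot[4] = QQprrqRPppPRQrPQR$qppR
  rot[5] = QprrqRPppPRQrPQR$qppRQ
  rot[6] = prrqRPppPRQrPQR$qppRQQ
  rot[7] = rrqRPppPRQrPQR$qppRQQp
  rot[8] = rqRPppPRQrPQR$qppRQQpr
  rot[9] = qRPppPRQrPQR$qppRQQprr
  rot[10] = RPppPRQrPQR$qppRQQprrq
  rot[11] = PppPRQrPQR$qppRQQprrqR
  rot[12] = ppPRQrPQR$qppRQQprrqRP
  rot[13] = pPRQrPQR$qppRQQprrqRPp
  rot[14] = PRQrPQR$qppRQQprrqRPpp
  rot[15] = RQrPQR$qppRQQprrqRPppP
  rot[16] = QrPQR$qppRQQprrqRPppPR
  rot[17] = rPQR$qppRQQprrqRPppPRQ
  rot[18] = PQR$qppRQQprrqRPppPRQr
  rot[19] = QR$qppRQQprrqRPppPRQrP
  rot[20] = R$qppRQQprrqRPppPRQrPQ
  rot[21] = $qppRQQprrqRPppPRQrPQR
Sorted (with $ < everything):
  sorted[0] = $qppRQQprrqRPppPRQrPQR  (last char: 'R')
  sorted[1] = PQR$qppRQQprrqRPppPRQr  (last char: 'r')
  sorted[2] = PRQrPQR$qppRQQprrqRPpp  (last char: 'p')
  sorted[3] = PppPRQrPQR$qppRQQprrqR  (last char: 'R')
  sorted[4] = QQprrqRPppPRQrPQR$qppR  (last char: 'R')
  sorted[5] = QR$qppRQQprrqRPppPRQrP  (last char: 'P')
  sorted[6] = QprrqRPppPRQrPQR$qppRQ  (last char: 'Q')
  sorted[7] = QrPQR$qppRQQprrqRPppPR  (last char: 'R')
  sorted[8] = R$qppRQQprrqRPppPRQrPQ  (last char: 'Q')
  sorted[9] = RPppPRQrPQR$qppRQQprrq  (last char: 'q')
  sorted[10] = RQQprrqRPppPRQrPQR$qpp  (last char: 'p')
  sorted[11] = RQrPQR$qppRQQprrqRPppP  (last char: 'P')
  sorted[12] = pPRQrPQR$qppRQQprrqRPp  (last char: 'p')
  sorted[13] = pRQQprrqRPppPRQrPQR$qp  (last char: 'p')
  sorted[14] = ppPRQrPQR$qppRQQprrqRP  (last char: 'P')
  sorted[15] = ppRQQprrqRPppPRQrPQR$q  (last char: 'q')
  sorted[16] = prrqRPppPRQrPQR$qppRQQ  (last char: 'Q')
  sorted[17] = qRPppPRQrPQR$qppRQQprr  (last char: 'r')
  sorted[18] = qppRQQprrqRPppPRQrPQR$  (last char: '$')
  sorted[19] = rPQR$qppRQQprrqRPppPRQ  (last char: 'Q')
  sorted[20] = rqRPppPRQrPQR$qppRQQpr  (last char: 'r')
  sorted[21] = rrqRPppPRQrPQR$qppRQQp  (last char: 'p')
Last column: RrpRRPQRQqpPppPqQr$Qrp
Original string S is at sorted index 18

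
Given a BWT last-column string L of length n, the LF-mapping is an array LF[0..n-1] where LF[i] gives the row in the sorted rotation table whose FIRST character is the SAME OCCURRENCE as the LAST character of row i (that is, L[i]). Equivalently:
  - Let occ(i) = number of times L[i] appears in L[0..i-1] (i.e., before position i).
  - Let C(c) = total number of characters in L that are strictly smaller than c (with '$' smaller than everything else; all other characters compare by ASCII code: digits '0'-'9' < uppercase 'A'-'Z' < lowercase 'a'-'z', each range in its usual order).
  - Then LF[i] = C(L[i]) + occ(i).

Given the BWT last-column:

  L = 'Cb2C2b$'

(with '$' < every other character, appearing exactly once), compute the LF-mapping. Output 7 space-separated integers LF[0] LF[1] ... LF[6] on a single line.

Char counts: '$':1, '2':2, 'C':2, 'b':2
C (first-col start): C('$')=0, C('2')=1, C('C')=3, C('b')=5
L[0]='C': occ=0, LF[0]=C('C')+0=3+0=3
L[1]='b': occ=0, LF[1]=C('b')+0=5+0=5
L[2]='2': occ=0, LF[2]=C('2')+0=1+0=1
L[3]='C': occ=1, LF[3]=C('C')+1=3+1=4
L[4]='2': occ=1, LF[4]=C('2')+1=1+1=2
L[5]='b': occ=1, LF[5]=C('b')+1=5+1=6
L[6]='$': occ=0, LF[6]=C('$')+0=0+0=0

Answer: 3 5 1 4 2 6 0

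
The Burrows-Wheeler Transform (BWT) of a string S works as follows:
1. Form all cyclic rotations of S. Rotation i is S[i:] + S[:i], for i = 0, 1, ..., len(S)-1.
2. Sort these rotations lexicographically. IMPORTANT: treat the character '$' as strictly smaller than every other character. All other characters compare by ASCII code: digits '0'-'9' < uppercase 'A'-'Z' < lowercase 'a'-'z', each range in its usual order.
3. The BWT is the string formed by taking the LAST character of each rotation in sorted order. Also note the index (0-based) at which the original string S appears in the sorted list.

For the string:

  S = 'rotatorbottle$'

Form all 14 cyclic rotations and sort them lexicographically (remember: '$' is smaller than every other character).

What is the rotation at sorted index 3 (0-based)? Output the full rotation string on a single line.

All 14 rotations (rotation i = S[i:]+S[:i]):
  rot[0] = rotatorbottle$
  rot[1] = otatorbottle$r
  rot[2] = tatorbottle$ro
  rot[3] = atorbottle$rot
  rot[4] = torbottle$rota
  rot[5] = orbottle$rotat
  rot[6] = rbottle$rotato
  rot[7] = bottle$rotator
  rot[8] = ottle$rotatorb
  rot[9] = ttle$rotatorbo
  rot[10] = tle$rotatorbot
  rot[11] = le$rotatorbott
  rot[12] = e$rotatorbottl
  rot[13] = $rotatorbottle
Sorted (with $ < everything):
  sorted[0] = $rotatorbottle
  sorted[1] = atorbottle$rot
  sorted[2] = bottle$rotator
  sorted[3] = e$rotatorbottl
  sorted[4] = le$rotatorbott
  sorted[5] = orbottle$rotat
  sorted[6] = otatorbottle$r
  sorted[7] = ottle$rotatorb
  sorted[8] = rbottle$rotato
  sorted[9] = rotatorbottle$
  sorted[10] = tatorbottle$ro
  sorted[11] = tle$rotatorbot
  sorted[12] = torbottle$rota
  sorted[13] = ttle$rotatorbo
sorted[3] = e$rotatorbottl

Answer: e$rotatorbottl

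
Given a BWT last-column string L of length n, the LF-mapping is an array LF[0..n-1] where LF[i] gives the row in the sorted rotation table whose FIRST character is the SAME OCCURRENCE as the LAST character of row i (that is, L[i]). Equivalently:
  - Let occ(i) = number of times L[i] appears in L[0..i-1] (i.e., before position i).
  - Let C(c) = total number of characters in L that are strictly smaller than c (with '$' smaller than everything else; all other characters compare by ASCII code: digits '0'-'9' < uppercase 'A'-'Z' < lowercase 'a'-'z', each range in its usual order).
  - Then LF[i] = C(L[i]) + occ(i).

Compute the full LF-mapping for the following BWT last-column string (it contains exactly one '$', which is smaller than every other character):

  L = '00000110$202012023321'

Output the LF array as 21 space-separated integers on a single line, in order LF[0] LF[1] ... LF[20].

Char counts: '$':1, '0':9, '1':4, '2':5, '3':2
C (first-col start): C('$')=0, C('0')=1, C('1')=10, C('2')=14, C('3')=19
L[0]='0': occ=0, LF[0]=C('0')+0=1+0=1
L[1]='0': occ=1, LF[1]=C('0')+1=1+1=2
L[2]='0': occ=2, LF[2]=C('0')+2=1+2=3
L[3]='0': occ=3, LF[3]=C('0')+3=1+3=4
L[4]='0': occ=4, LF[4]=C('0')+4=1+4=5
L[5]='1': occ=0, LF[5]=C('1')+0=10+0=10
L[6]='1': occ=1, LF[6]=C('1')+1=10+1=11
L[7]='0': occ=5, LF[7]=C('0')+5=1+5=6
L[8]='$': occ=0, LF[8]=C('$')+0=0+0=0
L[9]='2': occ=0, LF[9]=C('2')+0=14+0=14
L[10]='0': occ=6, LF[10]=C('0')+6=1+6=7
L[11]='2': occ=1, LF[11]=C('2')+1=14+1=15
L[12]='0': occ=7, LF[12]=C('0')+7=1+7=8
L[13]='1': occ=2, LF[13]=C('1')+2=10+2=12
L[14]='2': occ=2, LF[14]=C('2')+2=14+2=16
L[15]='0': occ=8, LF[15]=C('0')+8=1+8=9
L[16]='2': occ=3, LF[16]=C('2')+3=14+3=17
L[17]='3': occ=0, LF[17]=C('3')+0=19+0=19
L[18]='3': occ=1, LF[18]=C('3')+1=19+1=20
L[19]='2': occ=4, LF[19]=C('2')+4=14+4=18
L[20]='1': occ=3, LF[20]=C('1')+3=10+3=13

Answer: 1 2 3 4 5 10 11 6 0 14 7 15 8 12 16 9 17 19 20 18 13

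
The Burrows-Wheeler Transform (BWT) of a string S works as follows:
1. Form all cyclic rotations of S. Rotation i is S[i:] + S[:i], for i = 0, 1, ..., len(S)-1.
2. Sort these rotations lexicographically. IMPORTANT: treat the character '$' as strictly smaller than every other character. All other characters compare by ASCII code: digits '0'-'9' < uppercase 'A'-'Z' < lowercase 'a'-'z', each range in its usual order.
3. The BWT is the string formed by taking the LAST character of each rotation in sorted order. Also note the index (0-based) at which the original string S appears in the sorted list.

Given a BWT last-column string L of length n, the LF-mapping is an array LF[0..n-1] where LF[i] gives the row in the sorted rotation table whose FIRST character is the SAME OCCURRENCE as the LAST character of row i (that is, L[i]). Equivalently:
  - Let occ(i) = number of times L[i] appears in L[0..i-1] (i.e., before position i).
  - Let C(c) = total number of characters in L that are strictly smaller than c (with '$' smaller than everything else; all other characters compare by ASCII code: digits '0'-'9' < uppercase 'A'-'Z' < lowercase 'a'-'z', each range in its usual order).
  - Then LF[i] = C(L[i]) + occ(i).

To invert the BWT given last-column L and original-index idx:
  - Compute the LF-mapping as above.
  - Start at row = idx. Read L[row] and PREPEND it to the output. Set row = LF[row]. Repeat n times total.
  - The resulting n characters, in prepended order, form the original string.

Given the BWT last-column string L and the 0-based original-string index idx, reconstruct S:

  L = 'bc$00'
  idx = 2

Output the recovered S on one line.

Answer: 0c0b$

Derivation:
LF mapping: 3 4 0 1 2
Walk LF starting at row 2, prepending L[row]:
  step 1: row=2, L[2]='$', prepend. Next row=LF[2]=0
  step 2: row=0, L[0]='b', prepend. Next row=LF[0]=3
  step 3: row=3, L[3]='0', prepend. Next row=LF[3]=1
  step 4: row=1, L[1]='c', prepend. Next row=LF[1]=4
  step 5: row=4, L[4]='0', prepend. Next row=LF[4]=2
Reversed output: 0c0b$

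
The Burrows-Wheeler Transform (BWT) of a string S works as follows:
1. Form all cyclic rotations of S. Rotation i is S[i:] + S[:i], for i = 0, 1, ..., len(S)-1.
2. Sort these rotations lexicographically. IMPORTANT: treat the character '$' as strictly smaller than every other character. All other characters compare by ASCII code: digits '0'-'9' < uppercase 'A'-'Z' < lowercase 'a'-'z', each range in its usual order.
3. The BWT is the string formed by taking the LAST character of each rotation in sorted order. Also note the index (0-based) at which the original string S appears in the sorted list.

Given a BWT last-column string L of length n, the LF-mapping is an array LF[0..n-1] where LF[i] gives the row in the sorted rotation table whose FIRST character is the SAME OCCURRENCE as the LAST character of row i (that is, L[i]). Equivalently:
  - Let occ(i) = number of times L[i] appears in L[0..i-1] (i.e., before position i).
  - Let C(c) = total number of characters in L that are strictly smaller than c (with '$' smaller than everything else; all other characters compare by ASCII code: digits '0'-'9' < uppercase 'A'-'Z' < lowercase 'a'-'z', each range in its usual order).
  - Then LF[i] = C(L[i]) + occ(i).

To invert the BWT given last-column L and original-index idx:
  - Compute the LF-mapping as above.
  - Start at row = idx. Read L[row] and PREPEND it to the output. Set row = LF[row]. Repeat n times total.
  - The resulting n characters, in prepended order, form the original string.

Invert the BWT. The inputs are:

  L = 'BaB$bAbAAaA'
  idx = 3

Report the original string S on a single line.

Answer: AabAbBAaAB$

Derivation:
LF mapping: 5 7 6 0 9 1 10 2 3 8 4
Walk LF starting at row 3, prepending L[row]:
  step 1: row=3, L[3]='$', prepend. Next row=LF[3]=0
  step 2: row=0, L[0]='B', prepend. Next row=LF[0]=5
  step 3: row=5, L[5]='A', prepend. Next row=LF[5]=1
  step 4: row=1, L[1]='a', prepend. Next row=LF[1]=7
  step 5: row=7, L[7]='A', prepend. Next row=LF[7]=2
  step 6: row=2, L[2]='B', prepend. Next row=LF[2]=6
  step 7: row=6, L[6]='b', prepend. Next row=LF[6]=10
  step 8: row=10, L[10]='A', prepend. Next row=LF[10]=4
  step 9: row=4, L[4]='b', prepend. Next row=LF[4]=9
  step 10: row=9, L[9]='a', prepend. Next row=LF[9]=8
  step 11: row=8, L[8]='A', prepend. Next row=LF[8]=3
Reversed output: AabAbBAaAB$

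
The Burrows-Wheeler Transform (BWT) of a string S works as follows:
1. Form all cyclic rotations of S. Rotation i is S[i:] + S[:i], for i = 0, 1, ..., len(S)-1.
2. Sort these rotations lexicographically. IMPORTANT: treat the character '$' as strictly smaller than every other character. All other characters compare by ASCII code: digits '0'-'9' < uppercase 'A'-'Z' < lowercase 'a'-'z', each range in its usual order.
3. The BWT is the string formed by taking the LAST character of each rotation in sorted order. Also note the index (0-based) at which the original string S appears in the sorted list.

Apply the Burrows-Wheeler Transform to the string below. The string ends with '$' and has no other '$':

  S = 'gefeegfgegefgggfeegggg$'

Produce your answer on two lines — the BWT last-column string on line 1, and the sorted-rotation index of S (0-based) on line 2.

All 23 rotations (rotation i = S[i:]+S[:i]):
  rot[0] = gefeegfgegefgggfeegggg$
  rot[1] = efeegfgegefgggfeegggg$g
  rot[2] = feegfgegefgggfeegggg$ge
  rot[3] = eegfgegefgggfeegggg$gef
  rot[4] = egfgegefgggfeegggg$gefe
  rot[5] = gfgegefgggfeegggg$gefee
  rot[6] = fgegefgggfeegggg$gefeeg
  rot[7] = gegefgggfeegggg$gefeegf
  rot[8] = egefgggfeegggg$gefeegfg
  rot[9] = gefgggfeegggg$gefeegfge
  rot[10] = efgggfeegggg$gefeegfgeg
  rot[11] = fgggfeegggg$gefeegfgege
  rot[12] = gggfeegggg$gefeegfgegef
  rot[13] = ggfeegggg$gefeegfgegefg
  rot[14] = gfeegggg$gefeegfgegefgg
  rot[15] = feegggg$gefeegfgegefggg
  rot[16] = eegggg$gefeegfgegefgggf
  rot[17] = egggg$gefeegfgegefgggfe
  rot[18] = gggg$gefeegfgegefgggfee
  rot[19] = ggg$gefeegfgegefgggfeeg
  rot[20] = gg$gefeegfgegefgggfeegg
  rot[21] = g$gefeegfgegefgggfeeggg
  rot[22] = $gefeegfgegefgggfeegggg
Sorted (with $ < everything):
  sorted[0] = $gefeegfgegefgggfeegggg  (last char: 'g')
  sorted[1] = eegfgegefgggfeegggg$gef  (last char: 'f')
  sorted[2] = eegggg$gefeegfgegefgggf  (last char: 'f')
  sorted[3] = efeegfgegefgggfeegggg$g  (last char: 'g')
  sorted[4] = efgggfeegggg$gefeegfgeg  (last char: 'g')
  sorted[5] = egefgggfeegggg$gefeegfg  (last char: 'g')
  sorted[6] = egfgegefgggfeegggg$gefe  (last char: 'e')
  sorted[7] = egggg$gefeegfgegefgggfe  (last char: 'e')
  sorted[8] = feegfgegefgggfeegggg$ge  (last char: 'e')
  sorted[9] = feegggg$gefeegfgegefggg  (last char: 'g')
  sorted[10] = fgegefgggfeegggg$gefeeg  (last char: 'g')
  sorted[11] = fgggfeegggg$gefeegfgege  (last char: 'e')
  sorted[12] = g$gefeegfgegefgggfeeggg  (last char: 'g')
  sorted[13] = gefeegfgegefgggfeegggg$  (last char: '$')
  sorted[14] = gefgggfeegggg$gefeegfge  (last char: 'e')
  sorted[15] = gegefgggfeegggg$gefeegf  (last char: 'f')
  sorted[16] = gfeegggg$gefeegfgegefgg  (last char: 'g')
  sorted[17] = gfgegefgggfeegggg$gefee  (last char: 'e')
  sorted[18] = gg$gefeegfgegefgggfeegg  (last char: 'g')
  sorted[19] = ggfeegggg$gefeegfgegefg  (last char: 'g')
  sorted[20] = ggg$gefeegfgegefgggfeeg  (last char: 'g')
  sorted[21] = gggfeegggg$gefeegfgegef  (last char: 'f')
  sorted[22] = gggg$gefeegfgegefgggfee  (last char: 'e')
Last column: gffgggeeeggeg$efgegggfe
Original string S is at sorted index 13

Answer: gffgggeeeggeg$efgegggfe
13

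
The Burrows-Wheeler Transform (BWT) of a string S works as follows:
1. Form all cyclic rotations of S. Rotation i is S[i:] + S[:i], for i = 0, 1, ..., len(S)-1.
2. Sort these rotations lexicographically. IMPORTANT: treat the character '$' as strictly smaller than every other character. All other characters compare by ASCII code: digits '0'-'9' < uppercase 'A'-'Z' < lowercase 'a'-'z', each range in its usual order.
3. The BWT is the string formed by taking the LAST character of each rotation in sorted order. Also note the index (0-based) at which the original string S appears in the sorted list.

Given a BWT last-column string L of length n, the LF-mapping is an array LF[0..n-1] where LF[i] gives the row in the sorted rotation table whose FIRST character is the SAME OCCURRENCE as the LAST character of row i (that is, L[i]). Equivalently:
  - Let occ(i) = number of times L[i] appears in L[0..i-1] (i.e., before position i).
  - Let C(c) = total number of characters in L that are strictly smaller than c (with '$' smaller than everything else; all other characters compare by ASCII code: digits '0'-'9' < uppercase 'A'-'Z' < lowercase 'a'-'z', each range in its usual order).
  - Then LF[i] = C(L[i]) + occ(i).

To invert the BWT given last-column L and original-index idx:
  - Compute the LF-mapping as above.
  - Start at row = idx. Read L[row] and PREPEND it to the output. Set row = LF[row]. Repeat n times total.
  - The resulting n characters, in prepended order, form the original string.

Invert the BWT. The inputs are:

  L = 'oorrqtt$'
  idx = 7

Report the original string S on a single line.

LF mapping: 1 2 4 5 3 6 7 0
Walk LF starting at row 7, prepending L[row]:
  step 1: row=7, L[7]='$', prepend. Next row=LF[7]=0
  step 2: row=0, L[0]='o', prepend. Next row=LF[0]=1
  step 3: row=1, L[1]='o', prepend. Next row=LF[1]=2
  step 4: row=2, L[2]='r', prepend. Next row=LF[2]=4
  step 5: row=4, L[4]='q', prepend. Next row=LF[4]=3
  step 6: row=3, L[3]='r', prepend. Next row=LF[3]=5
  step 7: row=5, L[5]='t', prepend. Next row=LF[5]=6
  step 8: row=6, L[6]='t', prepend. Next row=LF[6]=7
Reversed output: ttrqroo$

Answer: ttrqroo$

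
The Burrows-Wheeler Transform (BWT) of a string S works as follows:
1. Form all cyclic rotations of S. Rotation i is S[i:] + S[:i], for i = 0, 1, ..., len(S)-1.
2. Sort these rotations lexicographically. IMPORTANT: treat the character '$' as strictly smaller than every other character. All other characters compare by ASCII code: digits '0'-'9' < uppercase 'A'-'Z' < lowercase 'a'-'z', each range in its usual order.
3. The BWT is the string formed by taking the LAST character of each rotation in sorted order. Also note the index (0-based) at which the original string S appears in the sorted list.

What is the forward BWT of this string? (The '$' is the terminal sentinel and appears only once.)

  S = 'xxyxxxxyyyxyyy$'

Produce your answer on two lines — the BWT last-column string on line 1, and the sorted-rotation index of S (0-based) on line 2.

Answer: yyx$xxyxyxyyyxx
3

Derivation:
All 15 rotations (rotation i = S[i:]+S[:i]):
  rot[0] = xxyxxxxyyyxyyy$
  rot[1] = xyxxxxyyyxyyy$x
  rot[2] = yxxxxyyyxyyy$xx
  rot[3] = xxxxyyyxyyy$xxy
  rot[4] = xxxyyyxyyy$xxyx
  rot[5] = xxyyyxyyy$xxyxx
  rot[6] = xyyyxyyy$xxyxxx
  rot[7] = yyyxyyy$xxyxxxx
  rot[8] = yyxyyy$xxyxxxxy
  rot[9] = yxyyy$xxyxxxxyy
  rot[10] = xyyy$xxyxxxxyyy
  rot[11] = yyy$xxyxxxxyyyx
  rot[12] = yy$xxyxxxxyyyxy
  rot[13] = y$xxyxxxxyyyxyy
  rot[14] = $xxyxxxxyyyxyyy
Sorted (with $ < everything):
  sorted[0] = $xxyxxxxyyyxyyy  (last char: 'y')
  sorted[1] = xxxxyyyxyyy$xxy  (last char: 'y')
  sorted[2] = xxxyyyxyyy$xxyx  (last char: 'x')
  sorted[3] = xxyxxxxyyyxyyy$  (last char: '$')
  sorted[4] = xxyyyxyyy$xxyxx  (last char: 'x')
  sorted[5] = xyxxxxyyyxyyy$x  (last char: 'x')
  sorted[6] = xyyy$xxyxxxxyyy  (last char: 'y')
  sorted[7] = xyyyxyyy$xxyxxx  (last char: 'x')
  sorted[8] = y$xxyxxxxyyyxyy  (last char: 'y')
  sorted[9] = yxxxxyyyxyyy$xx  (last char: 'x')
  sorted[10] = yxyyy$xxyxxxxyy  (last char: 'y')
  sorted[11] = yy$xxyxxxxyyyxy  (last char: 'y')
  sorted[12] = yyxyyy$xxyxxxxy  (last char: 'y')
  sorted[13] = yyy$xxyxxxxyyyx  (last char: 'x')
  sorted[14] = yyyxyyy$xxyxxxx  (last char: 'x')
Last column: yyx$xxyxyxyyyxx
Original string S is at sorted index 3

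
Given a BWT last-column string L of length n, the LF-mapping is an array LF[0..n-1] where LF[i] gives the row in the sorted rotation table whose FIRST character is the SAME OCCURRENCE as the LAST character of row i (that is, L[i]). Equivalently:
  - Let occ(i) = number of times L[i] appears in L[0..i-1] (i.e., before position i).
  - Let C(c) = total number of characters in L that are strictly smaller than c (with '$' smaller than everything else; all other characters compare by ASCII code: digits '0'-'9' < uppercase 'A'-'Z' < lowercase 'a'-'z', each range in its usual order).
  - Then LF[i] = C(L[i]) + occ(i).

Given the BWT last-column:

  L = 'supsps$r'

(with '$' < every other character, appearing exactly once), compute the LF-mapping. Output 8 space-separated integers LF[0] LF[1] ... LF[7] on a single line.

Answer: 4 7 1 5 2 6 0 3

Derivation:
Char counts: '$':1, 'p':2, 'r':1, 's':3, 'u':1
C (first-col start): C('$')=0, C('p')=1, C('r')=3, C('s')=4, C('u')=7
L[0]='s': occ=0, LF[0]=C('s')+0=4+0=4
L[1]='u': occ=0, LF[1]=C('u')+0=7+0=7
L[2]='p': occ=0, LF[2]=C('p')+0=1+0=1
L[3]='s': occ=1, LF[3]=C('s')+1=4+1=5
L[4]='p': occ=1, LF[4]=C('p')+1=1+1=2
L[5]='s': occ=2, LF[5]=C('s')+2=4+2=6
L[6]='$': occ=0, LF[6]=C('$')+0=0+0=0
L[7]='r': occ=0, LF[7]=C('r')+0=3+0=3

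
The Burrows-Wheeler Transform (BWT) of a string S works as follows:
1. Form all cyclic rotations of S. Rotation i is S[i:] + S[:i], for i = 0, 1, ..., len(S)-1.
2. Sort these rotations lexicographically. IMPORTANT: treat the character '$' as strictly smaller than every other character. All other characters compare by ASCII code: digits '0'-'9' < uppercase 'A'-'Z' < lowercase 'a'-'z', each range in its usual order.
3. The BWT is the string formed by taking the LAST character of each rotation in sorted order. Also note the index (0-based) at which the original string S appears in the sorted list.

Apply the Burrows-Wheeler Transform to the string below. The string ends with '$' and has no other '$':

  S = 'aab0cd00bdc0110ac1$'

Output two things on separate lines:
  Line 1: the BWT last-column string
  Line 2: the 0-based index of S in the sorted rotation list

Answer: 1dc10bc10$a0a0da0cb
9

Derivation:
All 19 rotations (rotation i = S[i:]+S[:i]):
  rot[0] = aab0cd00bdc0110ac1$
  rot[1] = ab0cd00bdc0110ac1$a
  rot[2] = b0cd00bdc0110ac1$aa
  rot[3] = 0cd00bdc0110ac1$aab
  rot[4] = cd00bdc0110ac1$aab0
  rot[5] = d00bdc0110ac1$aab0c
  rot[6] = 00bdc0110ac1$aab0cd
  rot[7] = 0bdc0110ac1$aab0cd0
  rot[8] = bdc0110ac1$aab0cd00
  rot[9] = dc0110ac1$aab0cd00b
  rot[10] = c0110ac1$aab0cd00bd
  rot[11] = 0110ac1$aab0cd00bdc
  rot[12] = 110ac1$aab0cd00bdc0
  rot[13] = 10ac1$aab0cd00bdc01
  rot[14] = 0ac1$aab0cd00bdc011
  rot[15] = ac1$aab0cd00bdc0110
  rot[16] = c1$aab0cd00bdc0110a
  rot[17] = 1$aab0cd00bdc0110ac
  rot[18] = $aab0cd00bdc0110ac1
Sorted (with $ < everything):
  sorted[0] = $aab0cd00bdc0110ac1  (last char: '1')
  sorted[1] = 00bdc0110ac1$aab0cd  (last char: 'd')
  sorted[2] = 0110ac1$aab0cd00bdc  (last char: 'c')
  sorted[3] = 0ac1$aab0cd00bdc011  (last char: '1')
  sorted[4] = 0bdc0110ac1$aab0cd0  (last char: '0')
  sorted[5] = 0cd00bdc0110ac1$aab  (last char: 'b')
  sorted[6] = 1$aab0cd00bdc0110ac  (last char: 'c')
  sorted[7] = 10ac1$aab0cd00bdc01  (last char: '1')
  sorted[8] = 110ac1$aab0cd00bdc0  (last char: '0')
  sorted[9] = aab0cd00bdc0110ac1$  (last char: '$')
  sorted[10] = ab0cd00bdc0110ac1$a  (last char: 'a')
  sorted[11] = ac1$aab0cd00bdc0110  (last char: '0')
  sorted[12] = b0cd00bdc0110ac1$aa  (last char: 'a')
  sorted[13] = bdc0110ac1$aab0cd00  (last char: '0')
  sorted[14] = c0110ac1$aab0cd00bd  (last char: 'd')
  sorted[15] = c1$aab0cd00bdc0110a  (last char: 'a')
  sorted[16] = cd00bdc0110ac1$aab0  (last char: '0')
  sorted[17] = d00bdc0110ac1$aab0c  (last char: 'c')
  sorted[18] = dc0110ac1$aab0cd00b  (last char: 'b')
Last column: 1dc10bc10$a0a0da0cb
Original string S is at sorted index 9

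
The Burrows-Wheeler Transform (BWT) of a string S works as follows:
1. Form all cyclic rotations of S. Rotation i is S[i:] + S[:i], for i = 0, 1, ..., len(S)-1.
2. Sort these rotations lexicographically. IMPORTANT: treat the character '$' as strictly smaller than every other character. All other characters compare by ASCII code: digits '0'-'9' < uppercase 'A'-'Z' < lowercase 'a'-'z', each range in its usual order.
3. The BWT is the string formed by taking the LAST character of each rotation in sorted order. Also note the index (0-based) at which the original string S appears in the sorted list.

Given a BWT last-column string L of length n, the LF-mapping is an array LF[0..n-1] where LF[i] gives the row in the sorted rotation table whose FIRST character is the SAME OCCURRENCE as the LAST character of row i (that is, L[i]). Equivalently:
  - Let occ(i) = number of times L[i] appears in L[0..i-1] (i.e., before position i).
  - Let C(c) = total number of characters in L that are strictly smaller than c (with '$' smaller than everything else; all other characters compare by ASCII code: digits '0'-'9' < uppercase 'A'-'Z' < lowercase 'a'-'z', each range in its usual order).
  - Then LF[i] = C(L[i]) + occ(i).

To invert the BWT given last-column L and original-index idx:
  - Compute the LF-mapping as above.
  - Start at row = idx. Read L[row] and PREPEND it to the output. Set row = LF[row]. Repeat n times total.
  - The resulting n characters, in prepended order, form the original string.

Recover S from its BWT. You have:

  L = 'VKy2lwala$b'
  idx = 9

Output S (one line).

LF mapping: 3 2 10 1 7 9 4 8 5 0 6
Walk LF starting at row 9, prepending L[row]:
  step 1: row=9, L[9]='$', prepend. Next row=LF[9]=0
  step 2: row=0, L[0]='V', prepend. Next row=LF[0]=3
  step 3: row=3, L[3]='2', prepend. Next row=LF[3]=1
  step 4: row=1, L[1]='K', prepend. Next row=LF[1]=2
  step 5: row=2, L[2]='y', prepend. Next row=LF[2]=10
  step 6: row=10, L[10]='b', prepend. Next row=LF[10]=6
  step 7: row=6, L[6]='a', prepend. Next row=LF[6]=4
  step 8: row=4, L[4]='l', prepend. Next row=LF[4]=7
  step 9: row=7, L[7]='l', prepend. Next row=LF[7]=8
  step 10: row=8, L[8]='a', prepend. Next row=LF[8]=5
  step 11: row=5, L[5]='w', prepend. Next row=LF[5]=9
Reversed output: wallabyK2V$

Answer: wallabyK2V$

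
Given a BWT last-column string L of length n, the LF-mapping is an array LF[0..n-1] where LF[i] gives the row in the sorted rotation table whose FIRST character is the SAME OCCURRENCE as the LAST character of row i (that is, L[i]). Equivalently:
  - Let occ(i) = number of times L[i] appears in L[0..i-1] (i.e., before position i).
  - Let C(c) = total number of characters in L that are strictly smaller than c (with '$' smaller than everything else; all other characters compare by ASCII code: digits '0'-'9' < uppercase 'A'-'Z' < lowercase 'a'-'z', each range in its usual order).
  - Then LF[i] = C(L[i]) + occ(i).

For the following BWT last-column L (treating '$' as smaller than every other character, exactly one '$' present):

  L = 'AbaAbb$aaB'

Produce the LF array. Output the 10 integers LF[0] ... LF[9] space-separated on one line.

Answer: 1 7 4 2 8 9 0 5 6 3

Derivation:
Char counts: '$':1, 'A':2, 'B':1, 'a':3, 'b':3
C (first-col start): C('$')=0, C('A')=1, C('B')=3, C('a')=4, C('b')=7
L[0]='A': occ=0, LF[0]=C('A')+0=1+0=1
L[1]='b': occ=0, LF[1]=C('b')+0=7+0=7
L[2]='a': occ=0, LF[2]=C('a')+0=4+0=4
L[3]='A': occ=1, LF[3]=C('A')+1=1+1=2
L[4]='b': occ=1, LF[4]=C('b')+1=7+1=8
L[5]='b': occ=2, LF[5]=C('b')+2=7+2=9
L[6]='$': occ=0, LF[6]=C('$')+0=0+0=0
L[7]='a': occ=1, LF[7]=C('a')+1=4+1=5
L[8]='a': occ=2, LF[8]=C('a')+2=4+2=6
L[9]='B': occ=0, LF[9]=C('B')+0=3+0=3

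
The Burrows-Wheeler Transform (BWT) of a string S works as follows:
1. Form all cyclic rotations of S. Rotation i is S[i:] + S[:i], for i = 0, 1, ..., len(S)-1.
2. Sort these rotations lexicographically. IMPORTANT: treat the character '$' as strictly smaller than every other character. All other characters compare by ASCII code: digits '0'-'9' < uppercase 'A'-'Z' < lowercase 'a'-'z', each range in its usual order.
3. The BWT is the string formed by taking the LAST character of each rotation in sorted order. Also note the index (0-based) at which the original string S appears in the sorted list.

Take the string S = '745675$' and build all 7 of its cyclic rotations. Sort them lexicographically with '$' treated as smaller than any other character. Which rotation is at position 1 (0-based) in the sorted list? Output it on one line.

All 7 rotations (rotation i = S[i:]+S[:i]):
  rot[0] = 745675$
  rot[1] = 45675$7
  rot[2] = 5675$74
  rot[3] = 675$745
  rot[4] = 75$7456
  rot[5] = 5$74567
  rot[6] = $745675
Sorted (with $ < everything):
  sorted[0] = $745675
  sorted[1] = 45675$7
  sorted[2] = 5$74567
  sorted[3] = 5675$74
  sorted[4] = 675$745
  sorted[5] = 745675$
  sorted[6] = 75$7456
sorted[1] = 45675$7

Answer: 45675$7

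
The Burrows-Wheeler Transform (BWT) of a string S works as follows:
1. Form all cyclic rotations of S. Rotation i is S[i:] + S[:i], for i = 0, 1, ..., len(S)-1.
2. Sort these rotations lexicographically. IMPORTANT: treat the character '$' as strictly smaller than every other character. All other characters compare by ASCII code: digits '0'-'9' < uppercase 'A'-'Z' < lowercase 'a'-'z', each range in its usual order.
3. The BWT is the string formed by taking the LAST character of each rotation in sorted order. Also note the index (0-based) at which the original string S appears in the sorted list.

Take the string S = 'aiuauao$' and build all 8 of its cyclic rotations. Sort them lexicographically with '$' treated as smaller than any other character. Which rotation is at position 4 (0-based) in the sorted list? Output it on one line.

Answer: iuauao$a

Derivation:
All 8 rotations (rotation i = S[i:]+S[:i]):
  rot[0] = aiuauao$
  rot[1] = iuauao$a
  rot[2] = uauao$ai
  rot[3] = auao$aiu
  rot[4] = uao$aiua
  rot[5] = ao$aiuau
  rot[6] = o$aiuaua
  rot[7] = $aiuauao
Sorted (with $ < everything):
  sorted[0] = $aiuauao
  sorted[1] = aiuauao$
  sorted[2] = ao$aiuau
  sorted[3] = auao$aiu
  sorted[4] = iuauao$a
  sorted[5] = o$aiuaua
  sorted[6] = uao$aiua
  sorted[7] = uauao$ai
sorted[4] = iuauao$a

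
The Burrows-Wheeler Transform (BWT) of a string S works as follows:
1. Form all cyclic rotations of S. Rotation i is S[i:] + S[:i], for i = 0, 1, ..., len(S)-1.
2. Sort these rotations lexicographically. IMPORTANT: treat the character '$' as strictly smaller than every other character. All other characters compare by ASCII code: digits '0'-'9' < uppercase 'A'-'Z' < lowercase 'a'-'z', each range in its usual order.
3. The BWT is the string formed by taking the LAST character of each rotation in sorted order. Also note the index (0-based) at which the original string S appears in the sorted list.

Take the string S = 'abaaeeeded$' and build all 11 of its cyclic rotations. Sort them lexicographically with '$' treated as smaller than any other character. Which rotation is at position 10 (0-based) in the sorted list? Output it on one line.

Answer: eeeded$abaa

Derivation:
All 11 rotations (rotation i = S[i:]+S[:i]):
  rot[0] = abaaeeeded$
  rot[1] = baaeeeded$a
  rot[2] = aaeeeded$ab
  rot[3] = aeeeded$aba
  rot[4] = eeeded$abaa
  rot[5] = eeded$abaae
  rot[6] = eded$abaaee
  rot[7] = ded$abaaeee
  rot[8] = ed$abaaeeed
  rot[9] = d$abaaeeede
  rot[10] = $abaaeeeded
Sorted (with $ < everything):
  sorted[0] = $abaaeeeded
  sorted[1] = aaeeeded$ab
  sorted[2] = abaaeeeded$
  sorted[3] = aeeeded$aba
  sorted[4] = baaeeeded$a
  sorted[5] = d$abaaeeede
  sorted[6] = ded$abaaeee
  sorted[7] = ed$abaaeeed
  sorted[8] = eded$abaaee
  sorted[9] = eeded$abaae
  sorted[10] = eeeded$abaa
sorted[10] = eeeded$abaa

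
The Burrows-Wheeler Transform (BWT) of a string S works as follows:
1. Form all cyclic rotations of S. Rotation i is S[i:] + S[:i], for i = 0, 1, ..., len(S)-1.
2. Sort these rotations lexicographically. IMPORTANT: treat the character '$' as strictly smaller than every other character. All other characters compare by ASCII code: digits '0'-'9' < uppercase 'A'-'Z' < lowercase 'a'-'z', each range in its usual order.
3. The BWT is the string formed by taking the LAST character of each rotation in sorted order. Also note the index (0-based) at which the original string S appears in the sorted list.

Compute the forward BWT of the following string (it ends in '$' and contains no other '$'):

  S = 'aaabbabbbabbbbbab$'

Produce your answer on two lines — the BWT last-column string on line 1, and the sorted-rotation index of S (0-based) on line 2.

All 18 rotations (rotation i = S[i:]+S[:i]):
  rot[0] = aaabbabbbabbbbbab$
  rot[1] = aabbabbbabbbbbab$a
  rot[2] = abbabbbabbbbbab$aa
  rot[3] = bbabbbabbbbbab$aaa
  rot[4] = babbbabbbbbab$aaab
  rot[5] = abbbabbbbbab$aaabb
  rot[6] = bbbabbbbbab$aaabba
  rot[7] = bbabbbbbab$aaabbab
  rot[8] = babbbbbab$aaabbabb
  rot[9] = abbbbbab$aaabbabbb
  rot[10] = bbbbbab$aaabbabbba
  rot[11] = bbbbab$aaabbabbbab
  rot[12] = bbbab$aaabbabbbabb
  rot[13] = bbab$aaabbabbbabbb
  rot[14] = bab$aaabbabbbabbbb
  rot[15] = ab$aaabbabbbabbbbb
  rot[16] = b$aaabbabbbabbbbba
  rot[17] = $aaabbabbbabbbbbab
Sorted (with $ < everything):
  sorted[0] = $aaabbabbbabbbbbab  (last char: 'b')
  sorted[1] = aaabbabbbabbbbbab$  (last char: '$')
  sorted[2] = aabbabbbabbbbbab$a  (last char: 'a')
  sorted[3] = ab$aaabbabbbabbbbb  (last char: 'b')
  sorted[4] = abbabbbabbbbbab$aa  (last char: 'a')
  sorted[5] = abbbabbbbbab$aaabb  (last char: 'b')
  sorted[6] = abbbbbab$aaabbabbb  (last char: 'b')
  sorted[7] = b$aaabbabbbabbbbba  (last char: 'a')
  sorted[8] = bab$aaabbabbbabbbb  (last char: 'b')
  sorted[9] = babbbabbbbbab$aaab  (last char: 'b')
  sorted[10] = babbbbbab$aaabbabb  (last char: 'b')
  sorted[11] = bbab$aaabbabbbabbb  (last char: 'b')
  sorted[12] = bbabbbabbbbbab$aaa  (last char: 'a')
  sorted[13] = bbabbbbbab$aaabbab  (last char: 'b')
  sorted[14] = bbbab$aaabbabbbabb  (last char: 'b')
  sorted[15] = bbbabbbbbab$aaabba  (last char: 'a')
  sorted[16] = bbbbab$aaabbabbbab  (last char: 'b')
  sorted[17] = bbbbbab$aaabbabbba  (last char: 'a')
Last column: b$ababbabbbbabbaba
Original string S is at sorted index 1

Answer: b$ababbabbbbabbaba
1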